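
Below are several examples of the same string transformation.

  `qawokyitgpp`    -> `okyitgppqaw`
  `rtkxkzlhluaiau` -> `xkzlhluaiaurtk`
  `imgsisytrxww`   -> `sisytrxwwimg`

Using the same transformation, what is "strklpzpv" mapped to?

klpzpvstr

In each case the input is transformed by: move the first 3 characters to the end (rotate left by 3).
So "strklpzpv" becomes "klpzpvstr".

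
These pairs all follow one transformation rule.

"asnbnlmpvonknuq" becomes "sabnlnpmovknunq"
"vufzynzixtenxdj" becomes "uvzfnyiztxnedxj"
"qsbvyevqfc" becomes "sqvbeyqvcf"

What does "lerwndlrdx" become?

elwrdnrlxd

Rule — swap each adjacent pair of characters (1↔2, 3↔4, ...).
So "lerwndlrdx" becomes "elwrdnrlxd".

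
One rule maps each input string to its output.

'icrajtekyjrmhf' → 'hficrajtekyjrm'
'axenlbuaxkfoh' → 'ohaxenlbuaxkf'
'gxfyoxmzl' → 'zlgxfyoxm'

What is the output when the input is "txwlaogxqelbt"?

bttxwlaogxqel

The transformation: move the last 2 characters to the front (rotate right by 2).
Doing the same to "txwlaogxqelbt": "bttxwlaogxqel".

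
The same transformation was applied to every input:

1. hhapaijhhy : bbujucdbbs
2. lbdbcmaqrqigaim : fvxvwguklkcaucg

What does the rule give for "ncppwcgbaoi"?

hwjjqwavuic

The rule is to shift every letter 6 places backward in the alphabet (wrapping around).
Applying that to "ncppwcgbaoi" gives "hwjjqwavuic".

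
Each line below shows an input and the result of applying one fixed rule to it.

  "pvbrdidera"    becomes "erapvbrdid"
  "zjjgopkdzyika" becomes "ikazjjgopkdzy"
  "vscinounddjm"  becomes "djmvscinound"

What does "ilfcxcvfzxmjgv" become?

jgvilfcxcvfzxm

In each case the input is transformed by: move the last 3 characters to the front (rotate right by 3).
So "ilfcxcvfzxmjgv" becomes "jgvilfcxcvfzxm".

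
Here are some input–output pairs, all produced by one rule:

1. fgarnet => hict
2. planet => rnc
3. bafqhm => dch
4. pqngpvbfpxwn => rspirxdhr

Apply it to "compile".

The transformation: shift every letter 2 places forward in the alphabet (wrapping around), then delete the last 3 characters.
Doing the same to "compile": "eqor".
(Check on "planet": → "rncpgv" → "rnc" ✓)

eqor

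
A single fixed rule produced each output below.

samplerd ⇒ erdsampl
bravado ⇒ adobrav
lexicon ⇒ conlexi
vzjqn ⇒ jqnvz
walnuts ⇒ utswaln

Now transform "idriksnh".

The transformation: move the last 3 characters to the front (rotate right by 3).
On "idriksnh" that produces "snhidrik".

snhidrik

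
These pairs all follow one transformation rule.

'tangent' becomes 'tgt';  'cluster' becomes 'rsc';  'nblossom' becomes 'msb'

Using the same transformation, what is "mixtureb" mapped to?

Looking at the pairs, the operation is to reverse the string, then keep one character in every 3, starting at position 1 (positions 1st, 4th, 7th, ...).
"mixtureb" → "bui".

bui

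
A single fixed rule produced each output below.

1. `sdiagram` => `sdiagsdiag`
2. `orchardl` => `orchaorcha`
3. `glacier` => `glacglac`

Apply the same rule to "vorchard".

vorchvorch

Looking at the pairs, the operation is to delete the last 3 characters, then write the whole string twice.
Starting from "vorchard": after the first operation, "vorch"; after the second, "vorchvorch".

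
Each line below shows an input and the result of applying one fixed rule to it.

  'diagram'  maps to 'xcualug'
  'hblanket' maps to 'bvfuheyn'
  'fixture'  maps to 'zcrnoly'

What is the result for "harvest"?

bulpymn

In each case the input is transformed by: shift every letter 6 places backward in the alphabet (wrapping around).
So "harvest" becomes "bulpymn".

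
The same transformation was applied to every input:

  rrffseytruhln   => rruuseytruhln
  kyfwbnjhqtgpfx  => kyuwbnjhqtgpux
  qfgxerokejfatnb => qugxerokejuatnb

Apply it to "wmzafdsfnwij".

Each output is the input with this applied: replace every "f" with "u".
Applying that to "wmzafdsfnwij" gives "wmzaudsunwij".

wmzaudsunwij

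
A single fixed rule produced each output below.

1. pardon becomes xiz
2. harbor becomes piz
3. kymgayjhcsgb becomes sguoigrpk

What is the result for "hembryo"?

The rule is to shift every letter 8 places forward in the alphabet (wrapping around), then delete the last 3 characters.
"hembryo" → "pmujzgw" → "pmuj".

pmuj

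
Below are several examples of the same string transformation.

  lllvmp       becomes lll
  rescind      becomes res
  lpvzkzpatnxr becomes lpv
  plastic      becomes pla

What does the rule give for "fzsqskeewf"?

The pattern: keep only the first 3 characters.
For "fzsqskeewf" the result is "fzs".

fzs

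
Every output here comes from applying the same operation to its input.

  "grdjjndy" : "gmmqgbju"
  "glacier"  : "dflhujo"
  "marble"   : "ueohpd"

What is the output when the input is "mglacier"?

odflhupj

In each case the input is transformed by: move the first 2 characters to the end (rotate left by 2), then shift every letter 3 places forward in the alphabet (wrapping around).
Working it through for "mglacier": intermediate "laciermg", final "odflhupj".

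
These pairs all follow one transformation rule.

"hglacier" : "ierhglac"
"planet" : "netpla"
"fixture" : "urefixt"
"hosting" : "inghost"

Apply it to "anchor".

horanc

The pattern: move the last 3 characters to the front (rotate right by 3).
For "anchor" the result is "horanc".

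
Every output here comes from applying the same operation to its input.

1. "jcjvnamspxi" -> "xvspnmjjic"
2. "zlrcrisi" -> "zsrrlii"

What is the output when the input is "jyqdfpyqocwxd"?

yyxwqqpojfdd

The transformation: sort the characters into reverse alphabetical order, then delete the last character.
On "jyqdfpyqocwxd" that produces "yyxwqqpojfdd".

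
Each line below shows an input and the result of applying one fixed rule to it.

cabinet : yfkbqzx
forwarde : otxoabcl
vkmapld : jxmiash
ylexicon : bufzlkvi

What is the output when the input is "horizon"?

ofwlkel

Each output is the input with this applied: move the first 2 characters to the end (rotate left by 2), then shift every letter 3 places backward in the alphabet (wrapping around).
For "horizon" the result is "ofwlkel".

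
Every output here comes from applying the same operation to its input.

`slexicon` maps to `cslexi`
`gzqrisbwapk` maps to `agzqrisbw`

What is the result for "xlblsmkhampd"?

In each case the input is transformed by: delete the last 2 characters, then move the last character to the front.
Working it through for "xlblsmkhampd": intermediate "xlblsmkham", final "mxlblsmkha".

mxlblsmkha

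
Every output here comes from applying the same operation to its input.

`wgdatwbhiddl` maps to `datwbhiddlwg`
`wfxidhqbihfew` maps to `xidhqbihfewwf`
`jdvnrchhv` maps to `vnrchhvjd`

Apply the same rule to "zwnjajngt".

njajngtzw

Looking at the pairs, the operation is to move the first 2 characters to the end (rotate left by 2).
Doing the same to "zwnjajngt": "njajngtzw".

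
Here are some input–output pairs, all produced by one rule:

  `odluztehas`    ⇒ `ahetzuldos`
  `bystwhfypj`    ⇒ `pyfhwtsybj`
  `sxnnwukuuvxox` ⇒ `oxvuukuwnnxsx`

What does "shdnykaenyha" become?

The pattern: move the last character to the front, then reverse the string.
Doing the same to "shdnykaenyha": "hyneakyndhsa".

hyneakyndhsa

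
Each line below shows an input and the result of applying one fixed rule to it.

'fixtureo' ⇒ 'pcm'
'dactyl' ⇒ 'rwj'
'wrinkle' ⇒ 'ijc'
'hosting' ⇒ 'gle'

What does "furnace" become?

yac

The rule is to shift every letter 2 places backward in the alphabet (wrapping around), then keep only the last 3 characters.
Starting from "furnace": after the first operation, "dsplyac"; after the second, "yac".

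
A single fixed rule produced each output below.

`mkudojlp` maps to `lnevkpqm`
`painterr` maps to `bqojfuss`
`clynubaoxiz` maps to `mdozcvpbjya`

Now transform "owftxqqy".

Looking at the pairs, the operation is to shift every letter 1 place forward in the alphabet (wrapping around), then swap each adjacent pair of characters (1↔2, 3↔4, ...).
"owftxqqy" → "pxguyrrz" → "xpugryzr".
(Check on "mkudojlp": → "nlvepkmq" → "lnevkpqm" ✓)

xpugryzr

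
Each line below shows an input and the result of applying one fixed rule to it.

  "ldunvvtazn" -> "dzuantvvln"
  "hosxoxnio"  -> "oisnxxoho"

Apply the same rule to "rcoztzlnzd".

The transformation: take characters alternately from the front and the back (1st, last, 2nd, 2nd-last, ...), then move the first 2 characters to the end (rotate left by 2).
Applying that to "rcoztzlnzd" gives "czonzltzrd".

czonzltzrd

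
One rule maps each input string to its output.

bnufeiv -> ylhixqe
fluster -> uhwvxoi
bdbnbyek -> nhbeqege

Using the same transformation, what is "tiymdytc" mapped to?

What's happening: shift every letter 3 places forward in the alphabet (wrapping around), then reverse the string.
Working it through for "tiymdytc": intermediate "wlbpgbwf", final "fwbgpblw".

fwbgpblw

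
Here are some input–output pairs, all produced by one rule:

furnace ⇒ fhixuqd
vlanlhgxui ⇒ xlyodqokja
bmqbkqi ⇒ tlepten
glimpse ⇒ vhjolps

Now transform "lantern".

uqodqwh

What's happening: move the last 2 characters to the front (rotate right by 2), then shift every letter 3 places forward in the alphabet (wrapping around).
Applying both steps to "lantern": "rnlante", then "uqodqwh".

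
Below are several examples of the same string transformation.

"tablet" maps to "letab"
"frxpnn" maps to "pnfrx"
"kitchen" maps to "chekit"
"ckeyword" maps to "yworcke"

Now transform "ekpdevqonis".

devqoniekp

Each output is the input with this applied: delete the last character, then move the first 3 characters to the end (rotate left by 3).
"ekpdevqonis" → "devqoniekp".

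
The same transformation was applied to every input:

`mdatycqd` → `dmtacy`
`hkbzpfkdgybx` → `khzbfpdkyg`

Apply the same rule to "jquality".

qjauil

The pattern: swap each adjacent pair of characters (1↔2, 3↔4, ...), then delete the last 2 characters.
For "jquality", step one produces "qjauilyt"; step two turns that into "qjauil".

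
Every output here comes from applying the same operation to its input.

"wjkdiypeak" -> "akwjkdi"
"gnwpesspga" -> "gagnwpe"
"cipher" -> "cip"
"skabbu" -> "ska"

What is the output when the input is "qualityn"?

nqual

The pattern: swap the front and back halves of the string, then delete the first 3 characters.
Working it through for "qualityn": intermediate "itynqual", final "nqual".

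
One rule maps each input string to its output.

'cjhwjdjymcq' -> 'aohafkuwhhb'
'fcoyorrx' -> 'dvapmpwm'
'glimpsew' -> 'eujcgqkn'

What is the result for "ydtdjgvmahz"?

wxbfrybkhte

Rule — take characters alternately from the front and the back (1st, last, 2nd, 2nd-last, ...), then shift every letter 2 places backward in the alphabet (wrapping around).
Working it through for "ydtdjgvmahz": intermediate "yzdhtadmjvg", final "wxbfrybkhte".
(Check on "cjhwjdjymcq": → "cqjchmwyjjd" → "aohafkuwhhb" ✓)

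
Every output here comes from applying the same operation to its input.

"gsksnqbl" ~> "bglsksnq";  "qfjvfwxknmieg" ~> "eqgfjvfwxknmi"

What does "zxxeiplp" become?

lzpxxeip

Looking at the pairs, the operation is to swap the first and last characters, then move the last 2 characters to the front (rotate right by 2).
For "zxxeiplp", step one produces "pxxeiplz"; step two turns that into "lzpxxeip".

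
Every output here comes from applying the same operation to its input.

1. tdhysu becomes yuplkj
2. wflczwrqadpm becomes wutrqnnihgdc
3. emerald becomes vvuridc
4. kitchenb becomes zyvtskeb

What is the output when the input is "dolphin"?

zyugfec

In each case the input is transformed by: shift every letter 9 places backward in the alphabet (wrapping around), then sort the characters into reverse alphabetical order.
For "dolphin" the result is "zyugfec".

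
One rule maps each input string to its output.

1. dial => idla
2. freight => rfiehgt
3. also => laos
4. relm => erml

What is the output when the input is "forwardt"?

The rule is to swap each adjacent pair of characters (1↔2, 3↔4, ...).
Doing the same to "forwardt": "ofwrratd".

ofwrratd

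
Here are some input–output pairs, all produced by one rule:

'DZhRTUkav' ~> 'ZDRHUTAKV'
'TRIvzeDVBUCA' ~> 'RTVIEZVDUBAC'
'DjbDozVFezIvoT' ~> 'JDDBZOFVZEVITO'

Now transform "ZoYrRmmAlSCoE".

OZRYMRAMSLOCE

Each output is the input with this applied: swap each adjacent pair of characters (1↔2, 3↔4, ...), then convert every letter to uppercase.
Starting from "ZoYrRmmAlSCoE": after the first operation, "oZrYmRAmSloCE"; after the second, "OZRYMRAMSLOCE".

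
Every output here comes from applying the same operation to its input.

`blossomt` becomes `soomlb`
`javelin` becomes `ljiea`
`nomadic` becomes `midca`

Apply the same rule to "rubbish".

The transformation: sort the characters into reverse alphabetical order, then delete the first 2 characters.
Applying both steps to "rubbish": "usrihbb", then "rihbb".
(Check on "blossomt": → "tssoomlb" → "soomlb" ✓)

rihbb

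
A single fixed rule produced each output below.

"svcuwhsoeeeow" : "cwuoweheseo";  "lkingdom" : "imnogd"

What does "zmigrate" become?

In each case the input is transformed by: delete the first 2 characters, then take characters alternately from the front and the back (1st, last, 2nd, 2nd-last, ...).
Applying both steps to "zmigrate": "igrate", then "iegtra".

iegtra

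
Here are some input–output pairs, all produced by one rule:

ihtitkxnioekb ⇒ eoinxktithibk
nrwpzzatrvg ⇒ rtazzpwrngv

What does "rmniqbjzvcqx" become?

cvzjbqinmrxq

The pattern: move the last 2 characters to the front (rotate right by 2), then reverse the string.
"rmniqbjzvcqx" → "qxrmniqbjzvc" → "cvzjbqinmrxq".
(Check on "nrwpzzatrvg": → "vgnrwpzzatr" → "rtazzpwrngv" ✓)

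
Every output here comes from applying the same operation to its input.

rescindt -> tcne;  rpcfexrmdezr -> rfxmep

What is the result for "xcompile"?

What's happening: keep every other character starting from the second (positions 2nd, 4th, 6th, ...), then swap the first and last characters.
Doing the same to "xcompile": "emic".
(Check on "rpcfexrmdezr": → "pfxmer" → "rfxmep" ✓)

emic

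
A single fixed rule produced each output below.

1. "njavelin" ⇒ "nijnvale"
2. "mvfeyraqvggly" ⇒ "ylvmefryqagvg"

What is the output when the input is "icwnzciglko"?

The pattern: move the last 2 characters to the front (rotate right by 2), then swap each adjacent pair of characters (1↔2, 3↔4, ...).
For "icwnzciglko", step one produces "koicwnzcigl"; step two turns that into "okcinwczgil".

okcinwczgil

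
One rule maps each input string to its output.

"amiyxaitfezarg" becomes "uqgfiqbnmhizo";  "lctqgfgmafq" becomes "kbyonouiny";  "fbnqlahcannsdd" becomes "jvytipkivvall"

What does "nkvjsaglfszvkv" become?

The transformation: delete the first character, then shift every letter 8 places forward in the alphabet (wrapping around).
Starting from "nkvjsaglfszvkv": after the first operation, "kvjsaglfszvkv"; after the second, "sdraiotnahdsd".

sdraiotnahdsd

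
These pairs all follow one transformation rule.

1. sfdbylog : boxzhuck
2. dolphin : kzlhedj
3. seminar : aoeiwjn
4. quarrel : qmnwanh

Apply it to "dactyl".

wzpyhu

In each case the input is transformed by: shift every letter 4 places backward in the alphabet (wrapping around), then swap each adjacent pair of characters (1↔2, 3↔4, ...).
"dactyl" → "zwypuh" → "wzpyhu".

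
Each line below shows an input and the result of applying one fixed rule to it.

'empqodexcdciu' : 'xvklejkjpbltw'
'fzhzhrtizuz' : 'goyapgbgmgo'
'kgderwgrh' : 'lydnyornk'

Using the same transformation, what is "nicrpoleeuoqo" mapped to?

The pattern: move the first 3 characters to the end (rotate left by 3), then shift every letter 7 places forward in the alphabet (wrapping around).
"nicrpoleeuoqo" → "rpoleeuoqonic" → "ywvsllbvxvupj".

ywvsllbvxvupj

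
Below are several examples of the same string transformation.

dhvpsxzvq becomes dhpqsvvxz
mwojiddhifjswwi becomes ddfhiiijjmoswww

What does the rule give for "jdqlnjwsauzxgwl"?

adgjjllnqsuwwxz

Each output is the input with this applied: sort the characters into alphabetical order.
So "jdqlnjwsauzxgwl" becomes "adgjjllnqsuwwxz".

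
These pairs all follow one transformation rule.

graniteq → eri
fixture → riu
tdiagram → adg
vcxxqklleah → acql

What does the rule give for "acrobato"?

Each output is the input with this applied: move the last 2 characters to the front (rotate right by 2), then keep one character in every 3, starting at position 1 (positions 1st, 4th, 7th, ...).
Applying both steps to "acrobato": "toacroba", then "tcb".

tcb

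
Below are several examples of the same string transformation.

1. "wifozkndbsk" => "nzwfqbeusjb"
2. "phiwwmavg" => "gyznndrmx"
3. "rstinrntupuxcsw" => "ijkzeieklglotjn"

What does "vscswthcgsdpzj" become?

What's happening: shift every letter 9 places backward in the alphabet (wrapping around).
For "vscswthcgsdpzj" the result is "mjtjnkytxjugqa".

mjtjnkytxjugqa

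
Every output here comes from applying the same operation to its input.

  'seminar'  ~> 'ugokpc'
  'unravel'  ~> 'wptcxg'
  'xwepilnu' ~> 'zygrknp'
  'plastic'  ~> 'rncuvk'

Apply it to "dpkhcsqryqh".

The rule is to delete the last character, then shift every letter 2 places forward in the alphabet (wrapping around).
Applying both steps to "dpkhcsqryqh": "dpkhcsqryq", then "frmjeustas".

frmjeustas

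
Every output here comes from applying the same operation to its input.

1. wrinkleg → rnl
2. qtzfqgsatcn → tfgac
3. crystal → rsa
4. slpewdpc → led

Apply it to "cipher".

ih

The pattern: delete the last character, then keep every other character starting from the second (positions 2nd, 4th, 6th, ...).
Starting from "cipher": after the first operation, "ciphe"; after the second, "ih".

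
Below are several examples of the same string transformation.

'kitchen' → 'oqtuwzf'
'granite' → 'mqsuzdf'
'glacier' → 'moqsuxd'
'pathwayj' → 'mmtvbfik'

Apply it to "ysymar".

mydekk

Each output is the input with this applied: sort the characters into alphabetical order, then shift every letter 12 places forward in the alphabet (wrapping around).
On "ysymar": the first step gives "amrsyy", and the second then gives "mydekk".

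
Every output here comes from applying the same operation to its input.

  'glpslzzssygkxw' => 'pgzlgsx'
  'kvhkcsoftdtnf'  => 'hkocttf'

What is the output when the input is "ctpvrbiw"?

Each output is the input with this applied: keep every other character starting from the first (positions 1st, 3rd, 5th, ...), then swap each adjacent pair of characters (1↔2, 3↔4, ...).
Starting from "ctpvrbiw": after the first operation, "cpri"; after the second, "pcir".

pcir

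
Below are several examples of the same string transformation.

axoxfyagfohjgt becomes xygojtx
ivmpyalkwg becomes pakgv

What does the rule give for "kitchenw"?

What's happening: move the first 2 characters to the end (rotate left by 2), then keep every other character starting from the second (positions 2nd, 4th, 6th, ...).
On "kitchenw": the first step gives "tchenwki", and the second then gives "cewi".

cewi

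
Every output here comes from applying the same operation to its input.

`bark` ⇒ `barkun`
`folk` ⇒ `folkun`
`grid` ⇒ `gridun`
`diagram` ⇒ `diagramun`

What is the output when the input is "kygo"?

kygoun

The pattern: append "un".
On "kygo" that produces "kygoun".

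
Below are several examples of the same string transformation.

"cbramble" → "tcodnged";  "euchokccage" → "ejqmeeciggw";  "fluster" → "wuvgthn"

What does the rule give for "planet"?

cpgvrn

What's happening: shift every letter 2 places forward in the alphabet (wrapping around), then move the first 2 characters to the end (rotate left by 2).
Starting from "planet": after the first operation, "rncpgv"; after the second, "cpgvrn".
(Check on "cbramble": → "edtcodng" → "tcodnged" ✓)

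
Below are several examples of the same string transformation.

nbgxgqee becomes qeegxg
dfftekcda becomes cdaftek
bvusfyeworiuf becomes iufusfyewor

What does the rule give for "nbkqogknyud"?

yudkqogkn

Each output is the input with this applied: delete the first 2 characters, then move the last 3 characters to the front (rotate right by 3).
Working it through for "nbkqogknyud": intermediate "kqogknyud", final "yudkqogkn".
(Check on "dfftekcda": → "ftekcda" → "cdaftek" ✓)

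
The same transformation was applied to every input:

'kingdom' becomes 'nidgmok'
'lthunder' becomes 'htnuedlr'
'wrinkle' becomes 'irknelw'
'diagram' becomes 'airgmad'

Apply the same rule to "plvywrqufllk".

vlwyqrfullpk

Rule — move the first character to the end, then swap each adjacent pair of characters (1↔2, 3↔4, ...).
Applying that to "plvywrqufllk" gives "vlwyqrfullpk".
(Check on "kingdom": → "ingdomk" → "nidgmok" ✓)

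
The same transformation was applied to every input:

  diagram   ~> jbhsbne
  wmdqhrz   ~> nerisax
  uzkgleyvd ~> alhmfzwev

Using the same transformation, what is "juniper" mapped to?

The pattern: shift every letter 1 place forward in the alphabet (wrapping around), then move the first character to the end.
On "juniper": the first step gives "kvojqfs", and the second then gives "vojqfsk".

vojqfsk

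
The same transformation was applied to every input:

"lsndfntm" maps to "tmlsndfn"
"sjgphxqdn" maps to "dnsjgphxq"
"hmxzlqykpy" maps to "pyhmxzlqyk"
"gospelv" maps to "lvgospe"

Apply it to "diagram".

amdiagr

Each output is the input with this applied: move the last 2 characters to the front (rotate right by 2).
For "diagram" the result is "amdiagr".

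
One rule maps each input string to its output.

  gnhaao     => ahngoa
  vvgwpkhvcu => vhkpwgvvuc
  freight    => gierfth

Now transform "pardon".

drapno

Each output is the input with this applied: move the last 2 characters to the front (rotate right by 2), then reverse the string.
"pardon" → "onpard" → "drapno".
(Check on "vvgwpkhvcu": → "cuvvgwpkhv" → "vhkpwgvvuc" ✓)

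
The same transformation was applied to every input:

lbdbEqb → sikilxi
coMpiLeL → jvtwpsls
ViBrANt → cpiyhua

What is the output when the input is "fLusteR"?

msbzaly

Looking at the pairs, the operation is to shift every letter 7 places forward in the alphabet (wrapping around), then convert every letter to lowercase.
"fLusteR" → "mSbzalY" → "msbzaly".
(Check on "ViBrANt": → "CpIyHUa" → "cpiyhua" ✓)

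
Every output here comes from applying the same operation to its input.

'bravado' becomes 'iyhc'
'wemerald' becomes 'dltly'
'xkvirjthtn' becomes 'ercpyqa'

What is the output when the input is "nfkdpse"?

umrk

What's happening: delete the last 3 characters, then shift every letter 7 places forward in the alphabet (wrapping around).
On "nfkdpse": the first step gives "nfkd", and the second then gives "umrk".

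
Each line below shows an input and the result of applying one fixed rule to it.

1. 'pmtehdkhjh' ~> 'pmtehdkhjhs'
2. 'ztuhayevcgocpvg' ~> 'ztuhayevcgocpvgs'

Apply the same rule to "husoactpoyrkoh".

husoactpoyrkohs

Rule — append "s".
Doing the same to "husoactpoyrkoh": "husoactpoyrkohs".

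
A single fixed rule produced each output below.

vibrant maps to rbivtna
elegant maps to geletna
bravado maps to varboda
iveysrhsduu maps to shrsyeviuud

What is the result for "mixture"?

The transformation: reverse the string, then move the first 3 characters to the end (rotate left by 3).
On "mixture": the first step gives "erutxim", and the second then gives "tximeru".

tximeru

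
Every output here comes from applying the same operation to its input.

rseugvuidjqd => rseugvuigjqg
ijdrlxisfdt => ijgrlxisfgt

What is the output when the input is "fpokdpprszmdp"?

The transformation: replace every "d" with "g".
For "fpokdpprszmdp" the result is "fpokgpprszmgp".

fpokgpprszmgp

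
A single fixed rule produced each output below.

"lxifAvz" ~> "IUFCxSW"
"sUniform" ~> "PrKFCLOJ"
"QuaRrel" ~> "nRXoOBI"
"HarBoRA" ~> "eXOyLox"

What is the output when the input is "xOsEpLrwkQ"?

UlPbMiOTHn

Each output is the input with this applied: flip the case of every letter, then shift every letter 3 places backward in the alphabet (wrapping around).
For "xOsEpLrwkQ", step one produces "XoSePlRWKq"; step two turns that into "UlPbMiOTHn".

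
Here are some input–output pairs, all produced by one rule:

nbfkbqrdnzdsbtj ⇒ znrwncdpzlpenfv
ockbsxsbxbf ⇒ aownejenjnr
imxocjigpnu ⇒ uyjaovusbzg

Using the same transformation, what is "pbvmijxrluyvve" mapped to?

Rule — shift every letter 12 places forward in the alphabet (wrapping around).
So "pbvmijxrluyvve" becomes "bnhyuvjdxgkhhq".

bnhyuvjdxgkhhq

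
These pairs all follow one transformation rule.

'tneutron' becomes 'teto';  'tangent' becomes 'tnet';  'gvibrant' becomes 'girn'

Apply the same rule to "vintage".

Each output is the input with this applied: keep every other character starting from the first (positions 1st, 3rd, 5th, ...).
Applying that to "vintage" gives "vnae".

vnae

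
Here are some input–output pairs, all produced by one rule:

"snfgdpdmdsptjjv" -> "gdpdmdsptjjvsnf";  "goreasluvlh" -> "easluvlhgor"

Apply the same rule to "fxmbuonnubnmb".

buonnubnmbfxm

What's happening: move the first 3 characters to the end (rotate left by 3).
So "fxmbuonnubnmb" becomes "buonnubnmbfxm".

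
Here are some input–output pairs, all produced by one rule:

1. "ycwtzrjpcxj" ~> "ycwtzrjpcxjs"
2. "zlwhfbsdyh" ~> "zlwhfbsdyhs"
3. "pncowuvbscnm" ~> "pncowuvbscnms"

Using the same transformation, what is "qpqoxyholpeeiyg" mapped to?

qpqoxyholpeeiygs

The transformation: append "s".
Applying that to "qpqoxyholpeeiyg" gives "qpqoxyholpeeiygs".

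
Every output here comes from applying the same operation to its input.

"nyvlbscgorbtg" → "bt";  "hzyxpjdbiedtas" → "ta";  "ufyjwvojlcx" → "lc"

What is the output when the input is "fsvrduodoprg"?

pr

Rule — move the last 3 characters to the front (rotate right by 3), then keep only the first 2 characters.
On "fsvrduodoprg": the first step gives "prgfsvrduodo", and the second then gives "pr".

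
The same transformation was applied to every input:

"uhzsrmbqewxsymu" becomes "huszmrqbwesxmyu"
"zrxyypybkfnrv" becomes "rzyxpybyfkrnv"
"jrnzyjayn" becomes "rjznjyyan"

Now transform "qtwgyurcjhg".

tqgwuycrhjg

Each output is the input with this applied: swap each adjacent pair of characters (1↔2, 3↔4, ...).
On "qtwgyurcjhg" that produces "tqgwuycrhjg".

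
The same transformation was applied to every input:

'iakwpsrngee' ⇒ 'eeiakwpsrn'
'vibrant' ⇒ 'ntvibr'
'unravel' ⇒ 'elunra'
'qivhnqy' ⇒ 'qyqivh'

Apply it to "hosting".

The pattern: move the last 3 characters to the front (rotate right by 3), then delete the first character.
"hosting" → "nghost".

nghost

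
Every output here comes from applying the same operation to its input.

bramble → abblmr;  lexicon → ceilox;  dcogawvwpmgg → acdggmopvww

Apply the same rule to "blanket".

abekln

Rule — delete the last character, then sort the characters into alphabetical order.
Working it through for "blanket": intermediate "blanke", final "abekln".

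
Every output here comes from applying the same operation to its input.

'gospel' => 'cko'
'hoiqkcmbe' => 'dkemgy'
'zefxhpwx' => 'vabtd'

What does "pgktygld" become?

The transformation: delete the last 3 characters, then shift every letter 4 places backward in the alphabet (wrapping around).
So "pgktygld" becomes "lcgpu".

lcgpu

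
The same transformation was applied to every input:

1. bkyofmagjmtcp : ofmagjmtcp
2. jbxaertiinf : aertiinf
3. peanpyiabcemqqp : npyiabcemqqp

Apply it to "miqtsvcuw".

tsvcuw

Rule — delete the first 3 characters.
For "miqtsvcuw" the result is "tsvcuw".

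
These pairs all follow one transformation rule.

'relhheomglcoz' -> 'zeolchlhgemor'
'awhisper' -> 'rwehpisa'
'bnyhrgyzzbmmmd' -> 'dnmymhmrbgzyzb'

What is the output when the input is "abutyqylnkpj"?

jbpuktnylqya

The transformation: take characters alternately from the front and the back (1st, last, 2nd, 2nd-last, ...), then move the first character to the end.
Starting from "abutyqylnkpj": after the first operation, "ajbpuktnylqy"; after the second, "jbpuktnylqya".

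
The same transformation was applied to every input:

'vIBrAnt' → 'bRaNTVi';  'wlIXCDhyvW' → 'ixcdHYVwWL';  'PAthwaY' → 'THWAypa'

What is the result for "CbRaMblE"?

rAmBLecB

Each output is the input with this applied: move the first 2 characters to the end (rotate left by 2), then flip the case of every letter.
Applying both steps to "CbRaMblE": "RaMblECb", then "rAmBLecB".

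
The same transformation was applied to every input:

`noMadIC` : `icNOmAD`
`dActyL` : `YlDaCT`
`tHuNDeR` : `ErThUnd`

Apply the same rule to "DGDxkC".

KcdgdX

Rule — flip the case of every letter, then move the last 2 characters to the front (rotate right by 2).
So "DGDxkC" becomes "KcdgdX".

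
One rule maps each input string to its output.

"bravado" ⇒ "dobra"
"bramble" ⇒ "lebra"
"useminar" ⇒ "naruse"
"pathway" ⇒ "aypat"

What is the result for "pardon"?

The pattern: move the first 3 characters to the end (rotate left by 3), then delete the first 2 characters.
On "pardon": the first step gives "donpar", and the second then gives "npar".

npar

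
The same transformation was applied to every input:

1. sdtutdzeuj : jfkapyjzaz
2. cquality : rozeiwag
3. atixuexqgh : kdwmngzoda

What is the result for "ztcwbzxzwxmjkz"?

Looking at the pairs, the operation is to shift every letter 6 places forward in the alphabet (wrapping around), then swap the front and back halves of the string.
"ztcwbzxzwxmjkz" → "fzichfdfcdspqf" → "fcdspqffzichfd".

fcdspqffzichfd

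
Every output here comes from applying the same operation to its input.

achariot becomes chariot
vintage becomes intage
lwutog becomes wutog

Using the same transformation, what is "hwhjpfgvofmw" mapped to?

whjpfgvofmw

Looking at the pairs, the operation is to delete the first character.
For "hwhjpfgvofmw" the result is "whjpfgvofmw".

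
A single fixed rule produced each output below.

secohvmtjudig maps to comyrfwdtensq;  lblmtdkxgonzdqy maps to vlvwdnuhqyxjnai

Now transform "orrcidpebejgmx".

Each output is the input with this applied: shift every letter 10 places forward in the alphabet (wrapping around).
For "orrcidpebejgmx" the result is "ybbmsnzolotqwh".

ybbmsnzolotqwh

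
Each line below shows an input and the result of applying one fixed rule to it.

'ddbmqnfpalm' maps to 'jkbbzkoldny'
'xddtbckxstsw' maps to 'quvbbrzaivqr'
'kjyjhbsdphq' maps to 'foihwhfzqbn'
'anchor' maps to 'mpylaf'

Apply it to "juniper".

Each output is the input with this applied: move the last 2 characters to the front (rotate right by 2), then shift every letter 2 places backward in the alphabet (wrapping around).
Starting from "juniper": after the first operation, "erjunip"; after the second, "cphslgn".

cphslgn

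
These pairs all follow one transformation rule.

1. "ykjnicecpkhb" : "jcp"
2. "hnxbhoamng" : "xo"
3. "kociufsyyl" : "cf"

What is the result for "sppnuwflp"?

Looking at the pairs, the operation is to keep one character in every 3, starting at position 3 (positions 3rd, 6th, 9th, ...), then delete the last character.
On "sppnuwflp": the first step gives "pwp", and the second then gives "pw".

pw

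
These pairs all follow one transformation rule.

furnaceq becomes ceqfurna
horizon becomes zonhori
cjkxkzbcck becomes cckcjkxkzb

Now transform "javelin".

linjave

Rule — move the last 3 characters to the front (rotate right by 3).
On "javelin" that produces "linjave".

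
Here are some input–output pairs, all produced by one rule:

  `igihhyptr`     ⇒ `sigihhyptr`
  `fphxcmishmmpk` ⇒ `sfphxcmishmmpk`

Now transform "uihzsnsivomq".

suihzsnsivomq

The rule is to prepend "s".
Applying that to "uihzsnsivomq" gives "suihzsnsivomq".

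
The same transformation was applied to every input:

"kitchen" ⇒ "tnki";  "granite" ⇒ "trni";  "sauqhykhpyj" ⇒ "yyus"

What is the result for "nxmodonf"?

xoon

Each output is the input with this applied: sort the characters into reverse alphabetical order, then keep only the first 4 characters.
"nxmodonf" → "xoonnmfd" → "xoon".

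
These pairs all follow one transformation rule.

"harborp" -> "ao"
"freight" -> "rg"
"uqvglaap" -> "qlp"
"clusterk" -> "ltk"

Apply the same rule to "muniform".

The rule is to keep one character in every 3, starting at position 2 (positions 2nd, 5th, 8th, ...).
Doing the same to "muniform": "ufm".

ufm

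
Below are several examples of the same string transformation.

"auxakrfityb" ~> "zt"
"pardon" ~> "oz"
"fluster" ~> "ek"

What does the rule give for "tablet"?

sz

Rule — shift every letter 1 place backward in the alphabet (wrapping around), then keep only the first 2 characters.
Doing the same to "tablet": "sz".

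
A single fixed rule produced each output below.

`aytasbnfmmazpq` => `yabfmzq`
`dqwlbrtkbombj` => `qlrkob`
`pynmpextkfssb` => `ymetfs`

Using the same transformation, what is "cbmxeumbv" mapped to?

In each case the input is transformed by: keep every other character starting from the second (positions 2nd, 4th, 6th, ...).
For "cbmxeumbv" the result is "bxub".

bxub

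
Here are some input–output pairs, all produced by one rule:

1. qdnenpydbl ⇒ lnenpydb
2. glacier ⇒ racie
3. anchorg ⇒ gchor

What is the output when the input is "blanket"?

The rule is to delete the first 2 characters, then move the last character to the front.
"blanket" → "anket" → "tanke".

tanke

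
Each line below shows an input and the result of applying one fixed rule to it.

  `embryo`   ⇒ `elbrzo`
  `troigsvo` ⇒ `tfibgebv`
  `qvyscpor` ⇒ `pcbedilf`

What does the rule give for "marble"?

oyrzne

The rule is to swap the front and back halves of the string, then shift every letter 13 places forward in the alphabet (wrapping around) — i.e. ROT13.
Working it through for "marble": intermediate "blemar", final "oyrzne".
(Check on "troigsvo": → "gsvotroi" → "tfibgebv" ✓)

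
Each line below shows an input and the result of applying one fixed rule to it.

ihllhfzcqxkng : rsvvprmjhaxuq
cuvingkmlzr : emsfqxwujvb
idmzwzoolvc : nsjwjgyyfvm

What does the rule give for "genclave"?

The pattern: swap each adjacent pair of characters (1↔2, 3↔4, ...), then shift every letter 10 places forward in the alphabet (wrapping around).
"genclave" → "oqmxkvof".

oqmxkvof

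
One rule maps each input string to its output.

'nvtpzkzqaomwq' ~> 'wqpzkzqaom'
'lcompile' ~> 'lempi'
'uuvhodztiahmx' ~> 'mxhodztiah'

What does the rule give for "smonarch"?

chnar

In each case the input is transformed by: delete the first 3 characters, then move the last 2 characters to the front (rotate right by 2).
On "smonarch": the first step gives "narch", and the second then gives "chnar".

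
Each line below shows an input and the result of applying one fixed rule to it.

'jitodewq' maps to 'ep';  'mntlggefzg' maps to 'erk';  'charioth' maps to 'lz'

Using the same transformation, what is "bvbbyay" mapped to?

ml

Looking at the pairs, the operation is to shift every letter 11 places forward in the alphabet (wrapping around), then keep one character in every 3, starting at position 3 (positions 3rd, 6th, 9th, ...).
For "bvbbyay", step one produces "mgmmjlj"; step two turns that into "ml".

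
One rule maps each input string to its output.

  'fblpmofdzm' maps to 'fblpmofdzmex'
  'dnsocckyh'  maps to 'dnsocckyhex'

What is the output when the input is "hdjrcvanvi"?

hdjrcvanviex

Each output is the input with this applied: append "ex".
For "hdjrcvanvi" the result is "hdjrcvanviex".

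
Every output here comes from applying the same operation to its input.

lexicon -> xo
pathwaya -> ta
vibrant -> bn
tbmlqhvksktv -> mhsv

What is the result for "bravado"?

ad

The rule is to keep one character in every 3, starting at position 3 (positions 3rd, 6th, 9th, ...).
On "bravado" that produces "ad".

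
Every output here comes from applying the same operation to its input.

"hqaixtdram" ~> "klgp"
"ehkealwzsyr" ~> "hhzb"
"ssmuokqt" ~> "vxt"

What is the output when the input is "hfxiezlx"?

What's happening: keep one character in every 3, starting at position 1 (positions 1st, 4th, 7th, ...), then shift every letter 3 places forward in the alphabet (wrapping around).
"hfxiezlx" → "klo".

klo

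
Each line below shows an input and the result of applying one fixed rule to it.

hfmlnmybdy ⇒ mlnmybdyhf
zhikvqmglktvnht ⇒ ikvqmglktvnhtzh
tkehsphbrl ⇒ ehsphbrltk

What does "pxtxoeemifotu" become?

Each output is the input with this applied: move the first 2 characters to the end (rotate left by 2).
Doing the same to "pxtxoeemifotu": "txoeemifotupx".

txoeemifotupx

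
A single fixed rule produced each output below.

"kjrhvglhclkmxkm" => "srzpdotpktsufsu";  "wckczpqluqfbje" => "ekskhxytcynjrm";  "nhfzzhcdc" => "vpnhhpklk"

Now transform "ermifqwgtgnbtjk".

mzuqnyeobovjbrs

Each output is the input with this applied: shift every letter 8 places forward in the alphabet (wrapping around).
For "ermifqwgtgnbtjk" the result is "mzuqnyeobovjbrs".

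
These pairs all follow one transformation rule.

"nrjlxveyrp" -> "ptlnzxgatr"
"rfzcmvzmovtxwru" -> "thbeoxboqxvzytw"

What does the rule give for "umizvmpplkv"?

wokbxorrnmx

The rule is to shift every letter 2 places forward in the alphabet (wrapping around).
"umizvmpplkv" → "wokbxorrnmx".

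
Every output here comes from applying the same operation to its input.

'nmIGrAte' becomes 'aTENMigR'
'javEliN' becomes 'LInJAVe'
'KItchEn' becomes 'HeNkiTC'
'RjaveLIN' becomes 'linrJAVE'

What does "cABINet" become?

The rule is to move the last 3 characters to the front (rotate right by 3), then flip the case of every letter.
Working it through for "cABINet": intermediate "NetcABI", final "nETCabi".

nETCabi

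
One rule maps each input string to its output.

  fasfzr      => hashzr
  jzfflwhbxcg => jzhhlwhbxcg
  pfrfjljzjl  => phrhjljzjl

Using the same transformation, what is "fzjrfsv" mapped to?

The transformation: replace every "f" with "h".
For "fzjrfsv" the result is "hzjrhsv".

hzjrhsv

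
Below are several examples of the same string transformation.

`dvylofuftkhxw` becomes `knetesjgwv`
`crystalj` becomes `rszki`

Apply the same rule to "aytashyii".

In each case the input is transformed by: delete the first 3 characters, then shift every letter 1 place backward in the alphabet (wrapping around).
Starting from "aytashyii": after the first operation, "ashyii"; after the second, "zrgxhh".

zrgxhh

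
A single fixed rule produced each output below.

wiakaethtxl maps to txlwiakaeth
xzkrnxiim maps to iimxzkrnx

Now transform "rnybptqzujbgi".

bgirnybptqzuj

The transformation: move the last 3 characters to the front (rotate right by 3).
"rnybptqzujbgi" → "bgirnybptqzuj".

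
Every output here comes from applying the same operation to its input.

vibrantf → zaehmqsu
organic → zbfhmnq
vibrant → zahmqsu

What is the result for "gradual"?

What's happening: sort the characters into alphabetical order, then shift every letter 1 place backward in the alphabet (wrapping around).
"gradual" → "aadglru" → "zzcfkqt".

zzcfkqt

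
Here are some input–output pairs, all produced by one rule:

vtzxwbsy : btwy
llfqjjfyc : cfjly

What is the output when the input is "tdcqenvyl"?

centy

In each case the input is transformed by: sort the characters into alphabetical order, then keep every other character starting from the first (positions 1st, 3rd, 5th, ...).
"tdcqenvyl" → "centy".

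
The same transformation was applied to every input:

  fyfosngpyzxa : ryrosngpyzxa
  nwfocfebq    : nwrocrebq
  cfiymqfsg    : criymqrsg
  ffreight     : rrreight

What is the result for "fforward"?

rrorward

Each output is the input with this applied: replace every "f" with "r".
On "fforward" that produces "rrorward".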